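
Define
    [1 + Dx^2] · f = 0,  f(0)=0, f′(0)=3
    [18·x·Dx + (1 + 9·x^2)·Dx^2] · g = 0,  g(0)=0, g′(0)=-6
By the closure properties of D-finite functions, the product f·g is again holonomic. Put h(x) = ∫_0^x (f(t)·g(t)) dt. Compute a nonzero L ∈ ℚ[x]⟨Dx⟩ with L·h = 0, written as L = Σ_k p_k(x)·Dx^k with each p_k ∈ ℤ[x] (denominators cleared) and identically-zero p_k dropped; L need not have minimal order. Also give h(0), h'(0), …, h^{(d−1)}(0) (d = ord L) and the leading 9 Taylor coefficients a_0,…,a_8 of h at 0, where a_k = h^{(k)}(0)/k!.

f: a_k = 0, 3, 0, -1/2, 0, 1/40, 0, -1/1680, 0, …
g: a_k = 0, -6, 0, 18, 0, -486/5, 0, 4374/7, 0, …
f·g: L₀ = L_f ⊗_s L_g, ord ≤ 2·2.
∫: right-multiply L₀ by Dx.
L = (370 + 9594·x^2 + 4131·x^4 + 2916·x^6 + 6561·x^8)·Dx + (684·x + 6804·x^3 + 8748·x^5 + 26244·x^7)·Dx^2 + (380 + 9792·x^2 + 5346·x^4 + 5832·x^6 + 13122·x^8)·Dx^3 + (684·x + 6804·x^3 + 8748·x^5 + 26244·x^7)·Dx^4 + (10 + 198·x^2 + 1215·x^4 + 2916·x^6 + 6561·x^8)·Dx^5  (order 5).
h: a_k = 0, 0, 0, -6, 0, 57/5, 0, -1203/28, 0, …
ICs: h(0) = 0, h′(0) = 0, h′′(0) = 0, h′′′(0) = -36, h′′′′(0) = 0.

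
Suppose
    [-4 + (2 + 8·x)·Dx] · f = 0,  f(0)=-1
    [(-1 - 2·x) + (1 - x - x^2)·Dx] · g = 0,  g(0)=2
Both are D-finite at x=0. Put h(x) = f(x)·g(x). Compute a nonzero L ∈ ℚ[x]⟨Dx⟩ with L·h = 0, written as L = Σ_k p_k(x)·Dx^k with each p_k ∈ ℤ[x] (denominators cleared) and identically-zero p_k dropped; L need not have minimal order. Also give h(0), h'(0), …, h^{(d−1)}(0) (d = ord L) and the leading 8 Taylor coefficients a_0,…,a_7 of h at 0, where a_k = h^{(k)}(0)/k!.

L = (3 + 4·x + 6·x^2) + (-1 - 3·x + 5·x^2 + 4·x^3)·Dx  (order 1).
h: a_k = -2, -6, -4, -18, -2, -76, 90, -514, …
ICs: h(0) = -2.

f: a_k = -1, -2, 2, -4, 10, -28, 84, -264, …
g: a_k = 2, 2, 4, 6, 10, 16, 26, 42, …
f·g: L₀ = L_f ⊗_s L_g, ord ≤ 1·1.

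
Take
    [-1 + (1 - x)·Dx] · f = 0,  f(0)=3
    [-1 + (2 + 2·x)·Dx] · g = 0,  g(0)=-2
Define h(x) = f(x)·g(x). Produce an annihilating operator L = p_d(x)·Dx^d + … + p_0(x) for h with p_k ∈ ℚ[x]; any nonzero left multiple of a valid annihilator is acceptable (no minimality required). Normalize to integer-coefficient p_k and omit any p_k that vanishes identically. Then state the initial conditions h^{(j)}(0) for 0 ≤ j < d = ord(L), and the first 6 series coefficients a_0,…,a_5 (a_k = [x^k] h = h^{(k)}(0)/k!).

f: a_k = 3, 3, 3, 3, 3, 3, …
g: a_k = -2, -1, 1/4, -1/8, 5/64, -7/128, …
Sym-product of L_f,L_g gives L₀ (≤ ord 1).
L = (3 + x) + (-2 + 2·x^2)·Dx  (order 1).
h: a_k = -6, -9, -33/4, -69/8, -537/64, -1095/128, …
ICs: h(0) = -6.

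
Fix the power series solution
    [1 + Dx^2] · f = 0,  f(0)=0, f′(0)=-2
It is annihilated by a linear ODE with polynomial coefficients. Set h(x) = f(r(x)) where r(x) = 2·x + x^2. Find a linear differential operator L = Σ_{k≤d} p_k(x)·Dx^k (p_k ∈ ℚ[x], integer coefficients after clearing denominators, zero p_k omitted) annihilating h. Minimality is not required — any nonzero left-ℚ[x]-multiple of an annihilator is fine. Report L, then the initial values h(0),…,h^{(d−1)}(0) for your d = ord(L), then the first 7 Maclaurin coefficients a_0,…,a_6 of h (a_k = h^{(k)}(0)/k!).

L = (4 + 12·x + 12·x^2 + 4·x^3) - Dx + (1 + x)·Dx^2  (order 2).
h: a_k = 0, -4, -2, 8/3, 4, 22/15, -1, …
ICs: h(0) = 0, h′(0) = -4.

f: a_k = 0, -2, 0, 1/3, 0, -1/60, 0, …
L₀ from L_f via x↦r, Dx↦r'^{-1}Dx.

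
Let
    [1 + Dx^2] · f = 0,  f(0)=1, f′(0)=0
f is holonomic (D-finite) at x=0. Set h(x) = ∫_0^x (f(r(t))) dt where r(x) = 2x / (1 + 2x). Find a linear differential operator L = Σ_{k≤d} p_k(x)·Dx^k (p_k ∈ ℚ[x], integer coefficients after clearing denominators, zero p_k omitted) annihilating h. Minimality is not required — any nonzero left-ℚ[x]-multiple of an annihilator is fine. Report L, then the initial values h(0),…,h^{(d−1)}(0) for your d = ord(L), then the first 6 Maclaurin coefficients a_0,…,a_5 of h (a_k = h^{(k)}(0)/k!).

L = 4·Dx + (4 + 24·x + 48·x^2 + 32·x^3)·Dx^2 + (1 + 8·x + 24·x^2 + 32·x^3 + 16·x^4)·Dx^3  (order 3).
h: a_k = 0, 1, 0, -2/3, 2, -14/3, …
ICs: h(0) = 0, h′(0) = 1, h′′(0) = 0.

f: a_k = 1, 0, -1/2, 0, 1/24, 0, …
L₀ from L_f via x↦r, Dx↦r'^{-1}Dx.
h=∫₀ˣh₀: take L = L₀·Dx.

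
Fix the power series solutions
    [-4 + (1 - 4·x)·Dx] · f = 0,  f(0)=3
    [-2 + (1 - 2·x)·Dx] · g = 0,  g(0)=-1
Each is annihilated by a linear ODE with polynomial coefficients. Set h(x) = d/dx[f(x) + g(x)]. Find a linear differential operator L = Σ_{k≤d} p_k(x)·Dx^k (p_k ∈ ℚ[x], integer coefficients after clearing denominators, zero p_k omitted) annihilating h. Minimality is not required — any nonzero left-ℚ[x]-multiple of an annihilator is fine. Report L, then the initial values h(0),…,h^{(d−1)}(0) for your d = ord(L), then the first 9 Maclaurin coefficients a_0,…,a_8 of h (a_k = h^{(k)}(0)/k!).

L = 48 + (-18 + 48·x)·Dx + (1 - 6·x + 8·x^2)·Dx^2  (order 2).
h: a_k = 10, 88, 552, 3008, 15200, 73344, 343168, 1570816, 7073280, …
ICs: h(0) = 10, h′(0) = 88.

f: a_k = 3, 12, 48, 192, 768, 3072, 12288, 49152, 196608, …
g: a_k = -1, -2, -4, -8, -16, -32, -64, -128, -256, …
Sum ⇒ L₀ = lclm(L_f,L_g) in ℚ(x)⟨Dx⟩.
h=h₀': d/dx-closure on L₀ ⇒ L.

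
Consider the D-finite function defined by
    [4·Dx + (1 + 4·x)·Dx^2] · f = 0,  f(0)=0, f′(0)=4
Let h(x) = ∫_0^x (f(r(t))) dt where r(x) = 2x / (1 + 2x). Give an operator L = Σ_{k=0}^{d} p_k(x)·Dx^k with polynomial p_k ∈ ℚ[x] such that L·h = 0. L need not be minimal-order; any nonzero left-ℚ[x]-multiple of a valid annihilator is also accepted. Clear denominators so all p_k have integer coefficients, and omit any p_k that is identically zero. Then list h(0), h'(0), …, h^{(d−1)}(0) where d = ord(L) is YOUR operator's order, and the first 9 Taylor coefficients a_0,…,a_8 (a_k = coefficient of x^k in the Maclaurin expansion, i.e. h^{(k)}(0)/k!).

f: a_k = 0, 4, -8, 64/3, -64, 1024/5, -2048/3, 16384/7, -8192, …
f∘r: x↦r, Dx↦Dx/r' in L_f ⇒ L₀.
h=∫₀ˣh₀: take L = L₀·Dx.
L = (12 + 40·x)·Dx^2 + (1 + 12·x + 20·x^2)·Dx^3  (order 3).
h: a_k = 0, 0, 4, -16, 248/3, -2496/5, 49984/15, -23808, 1249984/7, …
ICs: h(0) = 0, h′(0) = 0, h′′(0) = 8.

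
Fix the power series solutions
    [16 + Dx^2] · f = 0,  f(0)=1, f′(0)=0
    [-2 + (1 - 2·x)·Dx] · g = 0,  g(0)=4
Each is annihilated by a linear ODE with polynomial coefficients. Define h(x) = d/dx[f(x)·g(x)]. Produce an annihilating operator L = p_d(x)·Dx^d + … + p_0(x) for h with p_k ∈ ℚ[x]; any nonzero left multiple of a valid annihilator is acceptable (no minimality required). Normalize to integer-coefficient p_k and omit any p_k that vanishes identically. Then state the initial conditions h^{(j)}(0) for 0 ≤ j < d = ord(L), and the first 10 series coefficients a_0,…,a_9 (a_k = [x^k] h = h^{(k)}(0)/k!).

f: a_k = 1, 0, -8, 0, 32/3, 0, -256/45, 0, 512/315, 0, …
g: a_k = 4, 8, 16, 32, 64, 128, 256, 512, 1024, 2048, …
Product ⇒ symmetric product L₀, ord ≤ 2.
h=h₀': d/dx-closure on L₀ ⇒ L.
L = (8 - 64·x + 64·x^2) + (-4 + 8·x)·Dx + (1 - 4·x + 4·x^2)·Dx^2  (order 2).
h: a_k = 8, -32, -96, -256/3, -640/3, -9728/15, -68096/45, -1073152/315, -268288/35, -48324608/2835, …
ICs: h(0) = 8, h′(0) = -32.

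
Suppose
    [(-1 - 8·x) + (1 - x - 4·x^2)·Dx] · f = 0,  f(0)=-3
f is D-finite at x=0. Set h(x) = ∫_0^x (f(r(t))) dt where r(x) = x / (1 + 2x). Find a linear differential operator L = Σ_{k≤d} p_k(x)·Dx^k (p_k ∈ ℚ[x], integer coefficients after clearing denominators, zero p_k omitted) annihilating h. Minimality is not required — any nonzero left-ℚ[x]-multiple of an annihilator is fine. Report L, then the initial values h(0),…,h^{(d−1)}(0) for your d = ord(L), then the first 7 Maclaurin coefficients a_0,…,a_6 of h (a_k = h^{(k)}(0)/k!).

f: a_k = -3, -3, -15, -27, -87, -195, -543, …
f∘r: x↦r, Dx↦Dx/r' in L_f ⇒ L₀.
h=∫h₀ ⇒ L = L₀·Dx.
L = (1 + 10·x)·Dx + (-1 - 5·x - 4·x^2 + 4·x^3)·Dx^2  (order 2).
h: a_k = 0, -3, -3/2, -3, 21/4, -81/5, 95/2, …
ICs: h(0) = 0, h′(0) = -3.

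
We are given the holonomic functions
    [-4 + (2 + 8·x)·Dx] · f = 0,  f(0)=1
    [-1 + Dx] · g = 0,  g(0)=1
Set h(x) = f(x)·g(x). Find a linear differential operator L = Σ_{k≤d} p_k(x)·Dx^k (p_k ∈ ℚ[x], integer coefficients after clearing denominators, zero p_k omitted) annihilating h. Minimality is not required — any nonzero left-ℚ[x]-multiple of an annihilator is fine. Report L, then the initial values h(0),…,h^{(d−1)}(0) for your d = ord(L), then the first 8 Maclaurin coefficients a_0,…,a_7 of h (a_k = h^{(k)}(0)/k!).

f: a_k = 1, 2, -2, 4, -10, 28, -84, 264, …
g: a_k = 1, 1, 1/2, 1/6, 1/24, 1/120, 1/720, 1/5040, …
Sym-product of L_f,L_g gives L₀ (≤ ord 1).
L = (-3 - 4·x) + (1 + 4·x)·Dx  (order 1).
h: a_k = 1, 3, 1/2, 19/6, -53/8, 2371/120, -43487/720, 323377/1680, …
ICs: h(0) = 1.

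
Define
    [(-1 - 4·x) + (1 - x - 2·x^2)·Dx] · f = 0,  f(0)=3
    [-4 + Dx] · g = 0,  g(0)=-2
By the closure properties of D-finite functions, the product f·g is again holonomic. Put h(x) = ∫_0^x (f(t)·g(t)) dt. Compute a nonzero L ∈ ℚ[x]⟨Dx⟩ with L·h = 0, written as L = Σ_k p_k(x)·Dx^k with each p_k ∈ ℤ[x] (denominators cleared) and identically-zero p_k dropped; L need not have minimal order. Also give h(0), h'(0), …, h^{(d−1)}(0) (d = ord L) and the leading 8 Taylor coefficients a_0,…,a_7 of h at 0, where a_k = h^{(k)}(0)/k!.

L = (5 - 8·x^2)·Dx + (-1 + x + 2·x^2)·Dx^2  (order 2).
h: a_k = 0, -6, -15, -30, -107/2, -458/5, -781/5, -5662/21, …
ICs: h(0) = 0, h′(0) = -6.

f: a_k = 3, 3, 9, 15, 33, 63, 129, 255, …
g: a_k = -2, -8, -16, -64/3, -64/3, -256/15, -512/45, -2048/315, …
f·g: L₀ = L_f ⊗_s L_g, ord ≤ 1·1.
∫: right-multiply L₀ by Dx.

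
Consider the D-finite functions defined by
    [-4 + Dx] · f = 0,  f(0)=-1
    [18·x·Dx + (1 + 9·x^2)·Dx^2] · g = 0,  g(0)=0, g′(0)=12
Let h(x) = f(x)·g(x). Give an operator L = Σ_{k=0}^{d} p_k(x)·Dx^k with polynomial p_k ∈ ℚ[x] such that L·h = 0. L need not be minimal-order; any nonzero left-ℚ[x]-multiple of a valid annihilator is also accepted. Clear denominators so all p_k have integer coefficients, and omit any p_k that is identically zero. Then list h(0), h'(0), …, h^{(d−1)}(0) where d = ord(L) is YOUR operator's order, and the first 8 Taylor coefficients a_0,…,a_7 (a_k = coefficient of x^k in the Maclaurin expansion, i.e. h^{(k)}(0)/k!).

L = (16 - 72·x + 144·x^2) + (-8 + 18·x - 72·x^2)·Dx + (1 + 9·x^2)·Dx^2  (order 2).
h: a_k = 0, -12, -48, -60, 16, -172/5, -496, 1076/105, …
ICs: h(0) = 0, h′(0) = -12.

f: a_k = -1, -4, -8, -32/3, -32/3, -128/15, -256/45, -1024/315, …
g: a_k = 0, 12, 0, -36, 0, 972/5, 0, -8748/7, …
Sym-product of L_f,L_g gives L₀ (≤ ord 2).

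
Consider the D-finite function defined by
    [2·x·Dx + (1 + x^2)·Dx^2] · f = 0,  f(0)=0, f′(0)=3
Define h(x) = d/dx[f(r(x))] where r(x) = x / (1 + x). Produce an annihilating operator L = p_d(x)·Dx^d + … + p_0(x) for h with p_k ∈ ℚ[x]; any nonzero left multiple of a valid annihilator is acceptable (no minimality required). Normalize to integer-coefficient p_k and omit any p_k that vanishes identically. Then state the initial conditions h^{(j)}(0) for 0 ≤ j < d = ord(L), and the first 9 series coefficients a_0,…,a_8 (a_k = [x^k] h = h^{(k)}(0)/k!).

L = (2 + 4·x) + (1 + 2·x + 2·x^2)·Dx  (order 1).
h: a_k = 3, -6, 6, 0, -12, 24, -24, 0, 48, …
ICs: h(0) = 3.

f: a_k = 0, 3, 0, -1, 0, 3/5, 0, -3/7, 0, …
f∘r: x↦r, Dx↦Dx/r' in L_f ⇒ L₀.
Derive L from L₀ (diff closure).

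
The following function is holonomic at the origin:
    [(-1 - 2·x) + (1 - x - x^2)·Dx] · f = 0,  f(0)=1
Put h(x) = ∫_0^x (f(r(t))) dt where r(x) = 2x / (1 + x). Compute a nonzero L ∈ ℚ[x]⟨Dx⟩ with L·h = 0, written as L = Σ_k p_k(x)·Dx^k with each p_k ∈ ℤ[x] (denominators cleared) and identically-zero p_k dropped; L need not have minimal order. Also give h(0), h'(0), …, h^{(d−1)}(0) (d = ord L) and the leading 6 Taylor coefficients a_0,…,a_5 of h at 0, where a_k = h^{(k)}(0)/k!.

f: a_k = 1, 1, 2, 3, 5, 8, …
Change of var in L_f (x↦r) gives L₀.
h=∫₀ˣh₀: take L = L₀·Dx.
L = (2 + 10·x)·Dx + (-1 - x + 5·x^2 + 5·x^3)·Dx^2  (order 2).
h: a_k = 0, 1, 1, 2, 5/2, 6, …
ICs: h(0) = 0, h′(0) = 1.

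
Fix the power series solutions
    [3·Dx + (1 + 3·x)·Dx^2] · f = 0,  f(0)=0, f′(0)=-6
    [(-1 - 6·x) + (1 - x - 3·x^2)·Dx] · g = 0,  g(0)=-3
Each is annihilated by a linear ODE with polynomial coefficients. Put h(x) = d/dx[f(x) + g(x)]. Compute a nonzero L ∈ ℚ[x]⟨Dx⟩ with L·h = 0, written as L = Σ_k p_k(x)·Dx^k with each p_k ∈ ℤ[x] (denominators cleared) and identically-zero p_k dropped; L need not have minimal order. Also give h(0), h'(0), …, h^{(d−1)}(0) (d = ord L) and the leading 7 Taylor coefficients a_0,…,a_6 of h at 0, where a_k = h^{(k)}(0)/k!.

L = (-270 - 1422·x - 3780·x^2 - 2916·x^3 - 2916·x^4) + (-24 - 468·x - 2736·x^2 - 5616·x^3 - 5994·x^4 - 4860·x^5)·Dx + (11 + 79·x + 129·x^2 - 171·x^3 - 783·x^4 - 1377·x^5 - 972·x^6)·Dx^2  (order 2).
h: a_k = -9, -6, -117, -66, -1086, -288, -8931, …
ICs: h(0) = -9, h′(0) = -6.

f: a_k = 0, -6, 9, -18, 81/2, -486/5, 243, …
g: a_k = -3, -3, -12, -21, -57, -120, -291, …
f+g: L₀ = lclm(L_f,L_g), ord ≤ 2+1.
h=h₀': d/dx-closure on L₀ ⇒ L.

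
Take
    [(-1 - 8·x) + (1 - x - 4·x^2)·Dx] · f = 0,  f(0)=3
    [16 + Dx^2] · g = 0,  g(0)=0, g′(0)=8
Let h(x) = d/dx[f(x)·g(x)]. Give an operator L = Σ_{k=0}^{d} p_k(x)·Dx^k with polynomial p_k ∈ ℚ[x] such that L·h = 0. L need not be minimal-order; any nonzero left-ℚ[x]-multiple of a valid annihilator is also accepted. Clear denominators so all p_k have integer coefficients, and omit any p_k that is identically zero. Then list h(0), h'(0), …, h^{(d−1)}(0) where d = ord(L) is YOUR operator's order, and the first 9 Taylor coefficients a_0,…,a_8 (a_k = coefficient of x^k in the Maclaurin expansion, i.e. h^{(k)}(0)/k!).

L = (-12 - 64·x - 224·x^2 + 256·x^3 + 512·x^4) + (-1 - 4·x + 48·x^2 + 128·x^3)·Dx + (1 - 3·x - 10·x^2 + 16·x^3 + 32·x^4)·Dx^2  (order 2).
h: a_k = 24, 48, 168, 608, 2136, 31056/5, 286072/15, 5766848/105, 16790392/105, …
ICs: h(0) = 24, h′(0) = 48.

f: a_k = 3, 3, 15, 27, 87, 195, 543, 1323, 3495, …
g: a_k = 0, 8, 0, -64/3, 0, 256/15, 0, -2048/315, 0, …
L₀ := L_f ⊗_s L_g (sym. prod.), ord ≤ 2.
h=h₀': d/dx-closure on L₀ ⇒ L.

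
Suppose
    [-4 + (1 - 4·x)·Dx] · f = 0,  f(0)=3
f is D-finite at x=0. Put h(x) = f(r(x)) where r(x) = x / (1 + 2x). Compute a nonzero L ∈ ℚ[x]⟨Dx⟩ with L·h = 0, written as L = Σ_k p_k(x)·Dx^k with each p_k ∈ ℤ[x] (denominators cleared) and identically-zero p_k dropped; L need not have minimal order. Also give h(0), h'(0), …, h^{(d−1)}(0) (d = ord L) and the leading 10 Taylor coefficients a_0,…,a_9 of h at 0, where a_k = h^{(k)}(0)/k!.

f: a_k = 3, 12, 48, 192, 768, 3072, 12288, 49152, 196608, 786432, …
h₀=f(r): pull back L_f along r ⇒ L₀.
L = 4 + (-1 + 4·x^2)·Dx  (order 1).
h: a_k = 3, 12, 24, 48, 96, 192, 384, 768, 1536, 3072, …
ICs: h(0) = 3.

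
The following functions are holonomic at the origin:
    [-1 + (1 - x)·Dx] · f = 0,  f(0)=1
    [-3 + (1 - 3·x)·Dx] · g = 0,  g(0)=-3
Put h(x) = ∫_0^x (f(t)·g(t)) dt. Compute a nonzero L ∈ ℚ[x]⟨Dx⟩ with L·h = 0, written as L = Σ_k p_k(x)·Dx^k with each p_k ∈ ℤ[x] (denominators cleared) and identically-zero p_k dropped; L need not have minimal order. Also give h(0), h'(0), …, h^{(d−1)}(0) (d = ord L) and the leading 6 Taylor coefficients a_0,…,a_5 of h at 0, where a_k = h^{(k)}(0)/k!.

f: a_k = 1, 1, 1, 1, 1, 1, …
g: a_k = -3, -9, -27, -81, -243, -729, …
Sym-product of L_f,L_g gives L₀ (≤ ord 1).
Integrate: L := L₀·Dx.
L = (-4 + 6·x)·Dx + (1 - 4·x + 3·x^2)·Dx^2  (order 2).
h: a_k = 0, -3, -6, -13, -30, -363/5, …
ICs: h(0) = 0, h′(0) = -3.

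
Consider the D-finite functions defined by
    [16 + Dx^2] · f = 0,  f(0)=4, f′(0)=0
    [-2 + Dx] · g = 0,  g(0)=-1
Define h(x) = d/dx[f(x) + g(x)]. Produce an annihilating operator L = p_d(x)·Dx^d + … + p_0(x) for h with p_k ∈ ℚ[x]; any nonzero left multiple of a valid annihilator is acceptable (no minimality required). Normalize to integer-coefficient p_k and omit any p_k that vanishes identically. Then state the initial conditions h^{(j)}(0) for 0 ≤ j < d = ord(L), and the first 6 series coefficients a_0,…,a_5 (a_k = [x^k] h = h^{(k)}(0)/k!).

f: a_k = 4, 0, -32, 0, 128/3, 0, …
g: a_k = -1, -2, -2, -4/3, -2/3, -4/15, …
h₀=f+g: left-lcm gives L₀, ord ≤ 3.
Derive L from L₀ (diff closure).
L = 32 - 16·Dx + 2·Dx^2 - Dx^3  (order 3).
h: a_k = -2, -68, -4, 168, -4/3, -2056/15, …
ICs: h(0) = -2, h′(0) = -68, h′′(0) = -8.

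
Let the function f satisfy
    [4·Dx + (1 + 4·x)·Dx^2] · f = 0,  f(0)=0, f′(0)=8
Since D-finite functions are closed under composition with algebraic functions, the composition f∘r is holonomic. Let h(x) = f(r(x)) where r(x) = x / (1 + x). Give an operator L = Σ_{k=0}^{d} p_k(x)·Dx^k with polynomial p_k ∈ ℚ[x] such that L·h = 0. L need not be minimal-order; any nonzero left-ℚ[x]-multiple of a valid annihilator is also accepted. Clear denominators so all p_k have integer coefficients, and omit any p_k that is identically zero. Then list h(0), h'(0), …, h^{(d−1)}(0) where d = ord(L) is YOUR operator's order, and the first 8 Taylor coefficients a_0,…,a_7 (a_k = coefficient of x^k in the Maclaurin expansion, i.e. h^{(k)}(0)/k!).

L = (6 + 10·x)·Dx + (1 + 6·x + 5·x^2)·Dx^2  (order 2).
h: a_k = 0, 8, -24, 248/3, -312, 6248/5, -5208, 156248/7, …
ICs: h(0) = 0, h′(0) = 8.

f: a_k = 0, 8, -16, 128/3, -128, 2048/5, -4096/3, 32768/7, …
f∘r: x↦r, Dx↦Dx/r' in L_f ⇒ L₀.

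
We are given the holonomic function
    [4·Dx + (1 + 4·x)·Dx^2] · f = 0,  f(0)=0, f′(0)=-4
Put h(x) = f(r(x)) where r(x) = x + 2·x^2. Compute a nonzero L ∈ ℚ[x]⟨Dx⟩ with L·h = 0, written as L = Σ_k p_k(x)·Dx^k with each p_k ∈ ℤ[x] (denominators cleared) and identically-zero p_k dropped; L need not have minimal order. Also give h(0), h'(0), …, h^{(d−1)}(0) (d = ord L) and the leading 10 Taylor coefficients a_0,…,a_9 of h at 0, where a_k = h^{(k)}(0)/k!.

L = (16·x + 32·x^2)·Dx + (1 + 8·x + 24·x^2 + 32·x^3)·Dx^2  (order 2).
h: a_k = 0, -4, 0, 32/3, -32, 256/5, 0, -2048/7, 1024, -16384/9, …
ICs: h(0) = 0, h′(0) = -4.

f: a_k = 0, -4, 8, -64/3, 64, -1024/5, 2048/3, -16384/7, 8192, -262144/9, …
f∘r: x↦r, Dx↦Dx/r' in L_f ⇒ L₀.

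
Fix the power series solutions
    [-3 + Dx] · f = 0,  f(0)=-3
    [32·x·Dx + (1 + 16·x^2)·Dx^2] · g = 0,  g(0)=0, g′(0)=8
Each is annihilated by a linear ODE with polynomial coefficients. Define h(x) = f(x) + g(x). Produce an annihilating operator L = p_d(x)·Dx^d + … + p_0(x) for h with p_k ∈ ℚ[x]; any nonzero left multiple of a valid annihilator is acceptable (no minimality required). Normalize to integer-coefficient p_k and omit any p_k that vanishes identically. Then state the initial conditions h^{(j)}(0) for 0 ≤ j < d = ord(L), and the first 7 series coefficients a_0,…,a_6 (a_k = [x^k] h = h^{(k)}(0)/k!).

f: a_k = -3, -9, -27/2, -27/2, -81/8, -243/40, -243/80, …
g: a_k = 0, 8, 0, -128/3, 0, 2048/5, 0, …
f+g: L₀ = lclm(L_f,L_g), ord ≤ 1+2.
L = (96 - 288·x - 4608·x^2 - 4608·x^3)·Dx + (-41 + 1248·x^2 - 2304·x^4)·Dx^2 + (3 + 32·x + 96·x^2 + 512·x^3 + 768·x^4)·Dx^3  (order 3).
h: a_k = -3, -1, -27/2, -337/6, -81/8, 16141/40, -243/80, …
ICs: h(0) = -3, h′(0) = -1, h′′(0) = -27.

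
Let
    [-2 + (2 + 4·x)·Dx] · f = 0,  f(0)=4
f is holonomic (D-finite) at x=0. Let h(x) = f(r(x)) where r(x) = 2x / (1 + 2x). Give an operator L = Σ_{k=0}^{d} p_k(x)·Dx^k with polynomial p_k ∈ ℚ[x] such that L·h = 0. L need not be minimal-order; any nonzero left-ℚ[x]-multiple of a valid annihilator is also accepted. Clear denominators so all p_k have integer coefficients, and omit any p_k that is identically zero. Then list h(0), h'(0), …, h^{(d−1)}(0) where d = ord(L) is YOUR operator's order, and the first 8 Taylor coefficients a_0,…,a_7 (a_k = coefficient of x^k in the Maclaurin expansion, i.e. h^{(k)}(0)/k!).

L = -2 + (1 + 8·x + 12·x^2)·Dx  (order 1).
h: a_k = 4, 8, -24, 80, -296, 1200, -5232, 24096, …
ICs: h(0) = 4.

f: a_k = 4, 4, -2, 2, -5/2, 7/2, -21/4, 33/4, …
L₀ from L_f via x↦r, Dx↦r'^{-1}Dx.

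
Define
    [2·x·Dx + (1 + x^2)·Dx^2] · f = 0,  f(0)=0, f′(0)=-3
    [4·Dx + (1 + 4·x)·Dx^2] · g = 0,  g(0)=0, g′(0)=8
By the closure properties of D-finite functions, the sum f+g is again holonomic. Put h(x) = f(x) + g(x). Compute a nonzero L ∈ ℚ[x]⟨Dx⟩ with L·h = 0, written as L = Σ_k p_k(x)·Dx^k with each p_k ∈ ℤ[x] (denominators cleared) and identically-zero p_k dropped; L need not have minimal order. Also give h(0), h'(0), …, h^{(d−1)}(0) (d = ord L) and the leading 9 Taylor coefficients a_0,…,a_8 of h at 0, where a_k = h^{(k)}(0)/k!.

f: a_k = 0, -3, 0, 1, 0, -3/5, 0, 3/7, 0, …
g: a_k = 0, 8, -16, 128/3, -128, 2048/5, -4096/3, 32768/7, -16384, …
Sum ⇒ L₀ = lclm(L_f,L_g) in ℚ(x)⟨Dx⟩.
L = (-4 - 48·x + 12·x^2 + 16·x^3)·Dx + (-17 - 8·x - 45·x^2 + 24·x^3 + 32·x^4)·Dx^2 + (-2 - 7·x + 4·x^2 + x^3 + 6·x^4 + 8·x^5)·Dx^3  (order 3).
h: a_k = 0, 5, -16, 131/3, -128, 409, -4096/3, 32771/7, -16384, …
ICs: h(0) = 0, h′(0) = 5, h′′(0) = -32.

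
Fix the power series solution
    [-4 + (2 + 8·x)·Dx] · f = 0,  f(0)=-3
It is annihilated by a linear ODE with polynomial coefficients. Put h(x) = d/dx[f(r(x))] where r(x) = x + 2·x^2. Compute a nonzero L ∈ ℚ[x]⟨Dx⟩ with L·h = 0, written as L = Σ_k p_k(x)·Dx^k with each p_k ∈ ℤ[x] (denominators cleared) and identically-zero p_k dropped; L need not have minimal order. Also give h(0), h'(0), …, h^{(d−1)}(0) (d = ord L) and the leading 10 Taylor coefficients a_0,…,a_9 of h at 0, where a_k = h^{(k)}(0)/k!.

L = 2 + (-1 - 8·x - 24·x^2 - 32·x^3)·Dx  (order 1).
h: a_k = -6, -12, 36, -72, 60, 216, -1176, 2928, -2916, -9480, …
ICs: h(0) = -6.

f: a_k = -3, -6, 6, -12, 30, -84, 252, -792, 2574, -8580, …
Substitute x→r, Dx→(1/r')Dx; clear ⇒ L₀.
Derive L from L₀ (diff closure).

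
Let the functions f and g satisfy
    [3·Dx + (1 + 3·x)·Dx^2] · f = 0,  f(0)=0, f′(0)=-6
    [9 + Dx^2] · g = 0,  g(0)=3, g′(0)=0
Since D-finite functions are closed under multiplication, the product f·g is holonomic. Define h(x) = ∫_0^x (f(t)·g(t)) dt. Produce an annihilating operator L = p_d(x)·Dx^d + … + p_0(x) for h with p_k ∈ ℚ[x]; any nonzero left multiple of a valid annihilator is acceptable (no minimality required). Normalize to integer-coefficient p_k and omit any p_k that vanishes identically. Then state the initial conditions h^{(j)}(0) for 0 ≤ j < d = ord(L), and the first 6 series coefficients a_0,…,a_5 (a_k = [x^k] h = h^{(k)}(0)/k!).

L = (-81 + 486·x + 4617·x^2 + 11664·x^3 + 8748·x^4)·Dx + (36 + 540·x + 1944·x^2 + 1944·x^3)·Dx^2 + (180·x + 1134·x^2 + 2592·x^3 + 1944·x^4)·Dx^3 + (4 + 60·x + 216·x^2 + 216·x^3)·Dx^4 + (1 + 14·x + 69·x^2 + 144·x^3 + 108·x^4)·Dx^5  (order 5).
h: a_k = 0, 0, -9, 9, 27/4, 0, …
ICs: h(0) = 0, h′(0) = 0, h′′(0) = -18, h′′′(0) = 54, h′′′′(0) = 162.

f: a_k = 0, -6, 9, -18, 81/2, -486/5, …
g: a_k = 3, 0, -27/2, 0, 81/8, 0, …
Sym-product of L_f,L_g gives L₀ (≤ ord 4).
Integrate: L := L₀·Dx.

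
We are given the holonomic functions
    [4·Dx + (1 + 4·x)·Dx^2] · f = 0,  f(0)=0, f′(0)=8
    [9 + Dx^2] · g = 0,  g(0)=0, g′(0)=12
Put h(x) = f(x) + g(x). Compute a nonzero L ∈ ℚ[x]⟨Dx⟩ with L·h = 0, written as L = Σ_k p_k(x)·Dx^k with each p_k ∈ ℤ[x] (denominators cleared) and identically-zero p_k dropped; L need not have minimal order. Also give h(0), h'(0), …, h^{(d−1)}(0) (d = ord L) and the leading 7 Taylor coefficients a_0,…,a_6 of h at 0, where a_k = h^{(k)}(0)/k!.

f: a_k = 0, 8, -16, 128/3, -128, 2048/5, -4096/3, …
g: a_k = 0, 12, 0, -18, 0, 81/10, 0, …
f+g: L₀ = lclm(L_f,L_g), ord ≤ 2+2.
L = (3780 + 2592·x + 5184·x^2)·Dx + (369 + 2124·x + 3888·x^2 + 5184·x^3)·Dx^2 + (420 + 288·x + 576·x^2)·Dx^3 + (41 + 236·x + 432·x^2 + 576·x^3)·Dx^4  (order 4).
h: a_k = 0, 20, -16, 74/3, -128, 4177/10, -4096/3, …
ICs: h(0) = 0, h′(0) = 20, h′′(0) = -32, h′′′(0) = 148.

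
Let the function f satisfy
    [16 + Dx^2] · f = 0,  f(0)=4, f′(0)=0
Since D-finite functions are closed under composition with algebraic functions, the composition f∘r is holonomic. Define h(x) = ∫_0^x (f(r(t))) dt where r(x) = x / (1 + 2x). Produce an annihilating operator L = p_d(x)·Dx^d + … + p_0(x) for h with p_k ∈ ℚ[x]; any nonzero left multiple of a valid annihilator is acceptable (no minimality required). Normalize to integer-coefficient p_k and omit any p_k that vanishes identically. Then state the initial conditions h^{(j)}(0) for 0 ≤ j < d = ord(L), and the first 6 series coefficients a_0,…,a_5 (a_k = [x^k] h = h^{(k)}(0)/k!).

f: a_k = 4, 0, -32, 0, 128/3, 0, …
f∘r: x↦r, Dx↦Dx/r' in L_f ⇒ L₀.
h=∫h₀ ⇒ L = L₀·Dx.
L = 16·Dx + (4 + 24·x + 48·x^2 + 32·x^3)·Dx^2 + (1 + 8·x + 24·x^2 + 32·x^3 + 16·x^4)·Dx^3  (order 3).
h: a_k = 0, 4, 0, -32/3, 32, -1024/15, …
ICs: h(0) = 0, h′(0) = 4, h′′(0) = 0.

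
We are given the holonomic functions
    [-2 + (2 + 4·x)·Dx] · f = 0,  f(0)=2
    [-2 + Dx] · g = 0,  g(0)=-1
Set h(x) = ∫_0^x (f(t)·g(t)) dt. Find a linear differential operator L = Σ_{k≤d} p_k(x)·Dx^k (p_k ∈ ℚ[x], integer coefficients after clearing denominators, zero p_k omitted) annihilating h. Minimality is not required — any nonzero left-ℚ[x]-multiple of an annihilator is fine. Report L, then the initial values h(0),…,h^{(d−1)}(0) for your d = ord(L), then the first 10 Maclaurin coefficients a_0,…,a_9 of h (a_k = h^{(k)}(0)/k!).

f: a_k = 2, 2, -1, 1, -5/4, 7/4, -21/8, 33/8, -429/64, 715/64, …
g: a_k = -1, -2, -2, -4/3, -2/3, -4/15, -4/45, -8/315, -2/315, -4/2835, …
f·g: L₀ = L_f ⊗_s L_g, ord ≤ 1·1.
∫: right-multiply L₀ by Dx.
L = (-3 - 4·x)·Dx + (1 + 2·x)·Dx^2  (order 2).
h: a_k = 0, -2, -3, -7/3, -17/12, -11/20, -107/360, 89/2520, -1123/6720, 39551/181440, …
ICs: h(0) = 0, h′(0) = -2.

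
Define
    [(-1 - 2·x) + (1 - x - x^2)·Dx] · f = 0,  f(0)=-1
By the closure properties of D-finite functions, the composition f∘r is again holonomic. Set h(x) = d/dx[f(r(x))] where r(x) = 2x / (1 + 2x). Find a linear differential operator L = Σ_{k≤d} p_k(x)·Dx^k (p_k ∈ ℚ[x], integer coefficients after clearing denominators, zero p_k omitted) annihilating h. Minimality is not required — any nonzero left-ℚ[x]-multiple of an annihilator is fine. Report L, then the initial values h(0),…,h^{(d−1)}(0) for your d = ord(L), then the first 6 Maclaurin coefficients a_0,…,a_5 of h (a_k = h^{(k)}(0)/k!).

L = (4 + 24·x + 96·x^2 + 96·x^3) + (-1 - 10·x - 24·x^2 + 8·x^3 + 48·x^4)·Dx  (order 1).
h: a_k = -2, -8, 0, -64, 160, -768, …
ICs: h(0) = -2.

f: a_k = -1, -1, -2, -3, -5, -8, …
Change of var in L_f (x↦r) gives L₀.
Differentiate: ansatz ord ≤ ord L₀ ⇒ L.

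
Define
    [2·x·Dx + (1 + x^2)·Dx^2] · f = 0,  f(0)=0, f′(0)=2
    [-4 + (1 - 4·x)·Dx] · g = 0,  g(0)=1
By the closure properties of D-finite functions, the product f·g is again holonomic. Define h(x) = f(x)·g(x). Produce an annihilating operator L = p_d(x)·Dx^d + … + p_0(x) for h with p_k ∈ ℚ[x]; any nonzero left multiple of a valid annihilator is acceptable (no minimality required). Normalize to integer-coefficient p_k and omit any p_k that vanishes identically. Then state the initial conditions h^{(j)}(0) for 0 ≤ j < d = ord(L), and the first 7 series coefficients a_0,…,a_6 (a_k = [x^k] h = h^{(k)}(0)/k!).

f: a_k = 0, 2, 0, -2/3, 0, 2/5, 0, …
g: a_k = 1, 4, 16, 64, 256, 1024, 4096, …
Sym-product of L_f,L_g gives L₀ (≤ ord 2).
L = 8·x + (8 - 2·x + 16·x^2)·Dx + (-1 + 4·x - x^2 + 4·x^3)·Dx^2  (order 2).
h: a_k = 0, 2, 8, 94/3, 376/3, 7526/15, 30104/15, …
ICs: h(0) = 0, h′(0) = 2.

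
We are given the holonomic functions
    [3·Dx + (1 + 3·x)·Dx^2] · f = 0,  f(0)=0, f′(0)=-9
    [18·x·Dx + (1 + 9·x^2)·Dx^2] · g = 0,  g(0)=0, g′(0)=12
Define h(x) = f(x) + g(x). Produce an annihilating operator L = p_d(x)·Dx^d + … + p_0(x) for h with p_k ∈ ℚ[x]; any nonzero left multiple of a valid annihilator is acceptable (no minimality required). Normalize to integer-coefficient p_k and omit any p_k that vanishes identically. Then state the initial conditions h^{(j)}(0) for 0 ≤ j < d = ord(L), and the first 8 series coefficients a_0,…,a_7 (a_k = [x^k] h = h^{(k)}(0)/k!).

L = (-18 - 162·x + 486·x^2 + 486·x^3)·Dx + (-12 - 36·x + 972·x^3 + 972·x^4)·Dx^2 + (-1 + 3·x + 18·x^2 + 54·x^3 + 243·x^4 + 243·x^5)·Dx^3  (order 3).
h: a_k = 0, 3, 27/2, -63, 243/4, 243/5, 729/2, -2187, …
ICs: h(0) = 0, h′(0) = 3, h′′(0) = 27.

f: a_k = 0, -9, 27/2, -27, 243/4, -729/5, 729/2, -6561/7, …
g: a_k = 0, 12, 0, -36, 0, 972/5, 0, -8748/7, …
Sum ⇒ L₀ = lclm(L_f,L_g) in ℚ(x)⟨Dx⟩.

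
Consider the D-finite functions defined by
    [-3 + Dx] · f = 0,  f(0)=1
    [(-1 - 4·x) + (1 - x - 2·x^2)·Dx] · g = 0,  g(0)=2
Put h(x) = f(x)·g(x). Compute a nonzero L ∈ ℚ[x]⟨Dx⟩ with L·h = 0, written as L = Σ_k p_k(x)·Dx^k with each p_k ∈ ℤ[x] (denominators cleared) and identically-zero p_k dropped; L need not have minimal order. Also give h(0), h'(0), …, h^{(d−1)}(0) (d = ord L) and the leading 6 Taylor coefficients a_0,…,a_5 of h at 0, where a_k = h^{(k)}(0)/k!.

L = (4 + x - 6·x^2) + (-1 + x + 2·x^2)·Dx  (order 1).
h: a_k = 2, 8, 21, 46, 379/4, 954/5, …
ICs: h(0) = 2.

f: a_k = 1, 3, 9/2, 9/2, 27/8, 81/40, …
g: a_k = 2, 2, 6, 10, 22, 42, …
f·g: L₀ = L_f ⊗_s L_g, ord ≤ 1·1.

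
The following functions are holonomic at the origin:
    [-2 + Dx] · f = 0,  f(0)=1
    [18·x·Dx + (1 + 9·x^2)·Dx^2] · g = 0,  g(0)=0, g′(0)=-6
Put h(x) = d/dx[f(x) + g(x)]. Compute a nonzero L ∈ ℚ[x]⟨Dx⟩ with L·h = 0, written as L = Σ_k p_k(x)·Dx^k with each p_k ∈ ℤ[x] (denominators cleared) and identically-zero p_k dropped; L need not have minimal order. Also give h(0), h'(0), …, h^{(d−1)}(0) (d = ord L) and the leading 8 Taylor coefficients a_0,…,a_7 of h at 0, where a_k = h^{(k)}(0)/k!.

f: a_k = 1, 2, 2, 4/3, 2/3, 4/15, 4/45, 8/315, …
g: a_k = 0, -6, 0, 18, 0, -486/5, 0, 4374/7, …
f+g: L₀ = lclm(L_f,L_g), ord ≤ 1+2.
h₀' ⇒ L via d/dx closure of L₀.
L = (18 - 36·x - 486·x^2 - 324·x^3) + (-11 + 207·x^2 - 162·x^4)·Dx + (1 + 9·x + 18·x^2 + 81·x^3 + 81·x^4)·Dx^2  (order 2).
h: a_k = -4, 4, 58, 8/3, -1454/3, 8/15, 196838/45, 16/315, …
ICs: h(0) = -4, h′(0) = 4.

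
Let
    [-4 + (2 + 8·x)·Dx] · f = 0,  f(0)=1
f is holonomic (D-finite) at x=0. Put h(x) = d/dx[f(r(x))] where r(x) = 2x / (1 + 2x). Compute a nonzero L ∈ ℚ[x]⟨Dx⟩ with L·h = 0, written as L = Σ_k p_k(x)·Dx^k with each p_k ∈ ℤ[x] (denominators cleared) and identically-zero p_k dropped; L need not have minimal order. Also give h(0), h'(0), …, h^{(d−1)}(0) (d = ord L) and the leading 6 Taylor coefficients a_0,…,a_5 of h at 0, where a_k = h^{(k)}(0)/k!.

f: a_k = 1, 2, -2, 4, -10, 28, …
f∘r: x↦r, Dx↦Dx/r' in L_f ⇒ L₀.
Derive L from L₀ (diff closure).
L = (-8 - 40·x) + (-1 - 12·x - 20·x^2)·Dx  (order 1).
h: a_k = 4, -32, 240, -1920, 16320, -144384, …
ICs: h(0) = 4.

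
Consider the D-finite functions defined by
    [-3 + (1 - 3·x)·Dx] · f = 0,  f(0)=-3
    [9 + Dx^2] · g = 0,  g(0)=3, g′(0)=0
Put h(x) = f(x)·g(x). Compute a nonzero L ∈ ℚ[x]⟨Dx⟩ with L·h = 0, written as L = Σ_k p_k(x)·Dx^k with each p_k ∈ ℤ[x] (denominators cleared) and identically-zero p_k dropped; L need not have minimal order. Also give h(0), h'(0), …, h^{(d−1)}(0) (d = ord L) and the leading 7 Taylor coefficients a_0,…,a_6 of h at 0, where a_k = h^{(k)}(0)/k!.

L = (-9 + 27·x) + 6·Dx + (-1 + 3·x)·Dx^2  (order 2).
h: a_k = -9, -27, -81/2, -243/2, -3159/8, -9477/8, -283581/80, …
ICs: h(0) = -9, h′(0) = -27.

f: a_k = -3, -9, -27, -81, -243, -729, -2187, …
g: a_k = 3, 0, -27/2, 0, 81/8, 0, -243/80, …
Product ⇒ symmetric product L₀, ord ≤ 2.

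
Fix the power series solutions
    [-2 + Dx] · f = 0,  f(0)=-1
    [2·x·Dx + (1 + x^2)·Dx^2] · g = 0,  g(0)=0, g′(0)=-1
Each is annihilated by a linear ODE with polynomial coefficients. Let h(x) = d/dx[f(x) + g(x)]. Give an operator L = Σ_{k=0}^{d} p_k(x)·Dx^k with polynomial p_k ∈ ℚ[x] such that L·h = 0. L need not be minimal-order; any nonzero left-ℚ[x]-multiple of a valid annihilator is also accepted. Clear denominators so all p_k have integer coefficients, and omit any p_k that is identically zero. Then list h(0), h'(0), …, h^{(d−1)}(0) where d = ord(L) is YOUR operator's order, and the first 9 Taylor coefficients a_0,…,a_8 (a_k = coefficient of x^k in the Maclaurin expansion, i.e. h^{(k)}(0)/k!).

f: a_k = -1, -2, -2, -4/3, -2/3, -4/15, -4/45, -8/315, -2/315, …
g: a_k = 0, -1, 0, 1/3, 0, -1/5, 0, 1/7, 0, …
L₀ := lclm(L_f,L_g); ord L₀ ≤ 1+2.
Differentiate: ansatz ord ≤ ord L₀ ⇒ L.
L = (2 - 4·x - 6·x^2 - 4·x^3) + (-3 - x^2 - 2·x^4)·Dx + (1 + x + 2·x^2 + x^3 + x^4)·Dx^2  (order 2).
h: a_k = -3, -4, -3, -8/3, -7/3, -8/15, 37/45, -16/315, -319/315, …
ICs: h(0) = -3, h′(0) = -4.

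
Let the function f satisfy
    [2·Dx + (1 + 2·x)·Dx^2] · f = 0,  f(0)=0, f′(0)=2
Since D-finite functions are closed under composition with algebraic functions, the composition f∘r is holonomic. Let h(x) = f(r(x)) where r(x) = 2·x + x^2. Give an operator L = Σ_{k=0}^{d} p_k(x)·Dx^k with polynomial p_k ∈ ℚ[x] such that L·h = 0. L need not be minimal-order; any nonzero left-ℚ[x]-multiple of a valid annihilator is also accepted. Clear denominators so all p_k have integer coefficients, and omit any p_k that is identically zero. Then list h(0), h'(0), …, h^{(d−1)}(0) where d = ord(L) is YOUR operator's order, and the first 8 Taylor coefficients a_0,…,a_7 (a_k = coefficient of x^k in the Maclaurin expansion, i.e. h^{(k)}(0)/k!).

f: a_k = 0, 2, -2, 8/3, -4, 32/5, -32/3, 128/7, …
Substitute x→r, Dx→(1/r')Dx; clear ⇒ L₀.
L = (3 + 4·x + 2·x^2)·Dx + (1 + 5·x + 6·x^2 + 2·x^3)·Dx^2  (order 2).
h: a_k = 0, 4, -6, 40/3, -34, 464/5, -264, 5408/7, …
ICs: h(0) = 0, h′(0) = 4.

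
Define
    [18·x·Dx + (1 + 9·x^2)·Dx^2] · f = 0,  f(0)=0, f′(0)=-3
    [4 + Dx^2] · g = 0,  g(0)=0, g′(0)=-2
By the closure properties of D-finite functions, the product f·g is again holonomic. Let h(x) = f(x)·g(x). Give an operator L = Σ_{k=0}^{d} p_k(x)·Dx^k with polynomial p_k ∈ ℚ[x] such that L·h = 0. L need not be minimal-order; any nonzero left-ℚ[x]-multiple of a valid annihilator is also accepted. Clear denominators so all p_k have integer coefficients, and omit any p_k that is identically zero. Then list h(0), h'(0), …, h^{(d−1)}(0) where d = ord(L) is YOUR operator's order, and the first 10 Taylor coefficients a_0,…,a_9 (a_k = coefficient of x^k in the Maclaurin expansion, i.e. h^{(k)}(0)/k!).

f: a_k = 0, -3, 0, 9, 0, -243/5, 0, 2187/7, 0, -2187, …
g: a_k = 0, -2, 0, 4/3, 0, -4/15, 0, 8/315, 0, -4/2835, …
L₀ := L_f ⊗_s L_g (sym. prod.), ord ≤ 4.
L = (2080 + 50256·x^2 + 89424·x^4 + 186624·x^6 + 419904·x^8) + (3168·x + 38880·x^3 + 139968·x^5 + 419904·x^7)·Dx + (572 + 13788·x^2 + 33048·x^4 + 93312·x^6 + 209952·x^8)·Dx^2 + (792·x + 9720·x^3 + 34992·x^5 + 104976·x^7)·Dx^3 + (13 + 306·x^2 + 2673·x^4 + 11664·x^6 + 26244·x^8)·Dx^4  (order 4).
h: a_k = 0, 0, 6, 0, -22, 0, 110, 0, -10382/15, 0, …
ICs: h(0) = 0, h′(0) = 0, h′′(0) = 12, h′′′(0) = 0.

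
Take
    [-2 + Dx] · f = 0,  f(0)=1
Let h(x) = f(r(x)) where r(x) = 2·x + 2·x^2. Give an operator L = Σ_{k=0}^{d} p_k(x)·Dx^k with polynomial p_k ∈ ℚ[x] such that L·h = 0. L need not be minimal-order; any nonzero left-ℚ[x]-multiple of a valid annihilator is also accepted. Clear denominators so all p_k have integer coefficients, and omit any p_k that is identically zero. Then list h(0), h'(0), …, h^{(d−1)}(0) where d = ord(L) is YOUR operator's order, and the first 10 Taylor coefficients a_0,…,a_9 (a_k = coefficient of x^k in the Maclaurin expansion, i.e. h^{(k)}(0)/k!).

L = (-4 - 8·x) + Dx  (order 1).
h: a_k = 1, 4, 12, 80/3, 152/3, 416/5, 5536/45, 52096/315, 1440/7, 675968/2835, …
ICs: h(0) = 1.

f: a_k = 1, 2, 2, 4/3, 2/3, 4/15, 4/45, 8/315, 2/315, 4/2835, …
h₀=f(r): pull back L_f along r ⇒ L₀.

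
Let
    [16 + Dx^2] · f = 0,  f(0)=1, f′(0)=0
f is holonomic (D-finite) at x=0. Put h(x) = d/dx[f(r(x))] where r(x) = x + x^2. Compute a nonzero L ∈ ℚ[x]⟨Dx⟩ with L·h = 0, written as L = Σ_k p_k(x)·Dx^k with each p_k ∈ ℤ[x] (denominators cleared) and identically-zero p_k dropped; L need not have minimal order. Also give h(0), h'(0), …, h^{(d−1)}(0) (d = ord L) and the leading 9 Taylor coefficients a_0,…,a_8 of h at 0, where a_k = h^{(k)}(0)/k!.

f: a_k = 1, 0, -8, 0, 32/3, 0, -256/45, 0, 512/315, …
L₀ from L_f via x↦r, Dx↦r'^{-1}Dx.
h₀' ⇒ L via d/dx closure of L₀.
L = (28 + 128·x + 384·x^2 + 512·x^3 + 256·x^4) + (-6 - 12·x)·Dx + (1 + 4·x + 4·x^2)·Dx^2  (order 2).
h: a_k = 0, -16, -48, 32/3, 640/3, 5248/15, 896/15, -184064/315, -31744/35, …
ICs: h(0) = 0, h′(0) = -16.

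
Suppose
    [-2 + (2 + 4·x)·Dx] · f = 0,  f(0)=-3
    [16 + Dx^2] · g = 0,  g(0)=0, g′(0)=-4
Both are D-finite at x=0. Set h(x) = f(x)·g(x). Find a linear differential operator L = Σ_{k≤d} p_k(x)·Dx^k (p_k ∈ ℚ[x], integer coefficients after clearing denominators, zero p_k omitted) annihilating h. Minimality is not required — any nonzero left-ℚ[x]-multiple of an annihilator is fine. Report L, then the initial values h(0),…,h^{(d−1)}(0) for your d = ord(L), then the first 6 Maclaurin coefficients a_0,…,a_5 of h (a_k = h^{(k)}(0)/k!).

f: a_k = -3, -3, 3/2, -3/2, 15/8, -21/8, …
g: a_k = 0, -4, 0, 32/3, 0, -128/15, …
Sym-product of L_f,L_g gives L₀ (≤ ord 2).
L = (19 + 64·x + 64·x^2) + (-2 - 4·x)·Dx + (1 + 4·x + 4·x^2)·Dx^2  (order 2).
h: a_k = 0, 12, 12, -38, -26, 341/10, …
ICs: h(0) = 0, h′(0) = 12.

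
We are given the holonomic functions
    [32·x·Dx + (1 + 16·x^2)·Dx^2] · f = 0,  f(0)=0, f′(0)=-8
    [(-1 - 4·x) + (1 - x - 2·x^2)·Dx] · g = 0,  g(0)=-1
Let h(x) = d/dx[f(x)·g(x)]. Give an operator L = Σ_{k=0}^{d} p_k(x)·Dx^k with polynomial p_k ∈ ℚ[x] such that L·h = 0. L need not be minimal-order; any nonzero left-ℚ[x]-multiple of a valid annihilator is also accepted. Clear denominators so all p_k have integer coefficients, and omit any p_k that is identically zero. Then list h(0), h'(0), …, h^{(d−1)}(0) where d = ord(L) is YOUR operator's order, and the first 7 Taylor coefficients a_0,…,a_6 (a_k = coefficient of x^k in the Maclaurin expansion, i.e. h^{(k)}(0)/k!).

L = (-36 + 2880·x^2 + 6144·x^3 + 18432·x^4) + (11 + 60·x - 144·x^2 - 64·x^3 + 6144·x^4 + 12288·x^5)·Dx + (-1 - 7·x - 54·x^2 - 48·x^3 - 512·x^4 + 1024·x^5 + 1536·x^6)·Dx^2  (order 2).
h: a_k = 8, 16, -56, -32/3, 1848, 10928/5, -375656/15, …
ICs: h(0) = 8, h′(0) = 16.

f: a_k = 0, -8, 0, 128/3, 0, -2048/5, 0, …
g: a_k = -1, -1, -3, -5, -11, -21, -43, …
f·g: L₀ = L_f ⊗_s L_g, ord ≤ 2·1.
Differentiate: ansatz ord ≤ ord L₀ ⇒ L.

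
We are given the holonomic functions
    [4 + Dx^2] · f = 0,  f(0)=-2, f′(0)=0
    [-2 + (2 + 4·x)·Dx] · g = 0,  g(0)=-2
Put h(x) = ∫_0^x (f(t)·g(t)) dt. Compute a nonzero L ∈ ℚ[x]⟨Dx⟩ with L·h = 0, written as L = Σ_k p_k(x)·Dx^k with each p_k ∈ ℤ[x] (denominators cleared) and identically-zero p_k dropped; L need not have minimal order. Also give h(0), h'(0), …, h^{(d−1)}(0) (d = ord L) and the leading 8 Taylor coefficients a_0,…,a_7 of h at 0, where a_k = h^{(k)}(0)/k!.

L = (7 + 16·x + 16·x^2)·Dx + (-2 - 4·x)·Dx^2 + (1 + 4·x + 4·x^2)·Dx^3  (order 3).
h: a_k = 0, 4, 2, -10/3, -3/2, 5/6, 13/36, -349/1260, …
ICs: h(0) = 0, h′(0) = 4, h′′(0) = 4.

f: a_k = -2, 0, 4, 0, -4/3, 0, 8/45, 0, …
g: a_k = -2, -2, 1, -1, 5/4, -7/4, 21/8, -33/8, …
Product ⇒ symmetric product L₀, ord ≤ 2.
h=∫₀ˣh₀: take L = L₀·Dx.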